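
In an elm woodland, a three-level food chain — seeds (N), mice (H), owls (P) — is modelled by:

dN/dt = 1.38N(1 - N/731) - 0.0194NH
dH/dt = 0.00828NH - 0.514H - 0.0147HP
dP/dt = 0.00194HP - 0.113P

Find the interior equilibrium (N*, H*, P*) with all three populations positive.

N* ≈ 132, H* ≈ 58.2, P* ≈ 39.6

From dP/dt = 0: 0.00194H* = 0.113, so H* = 58.2.
From dN/dt = 0: 1.38(1 - N*/731) = 0.0194·58.2, giving N* = 731·(1 - 0.819) = 132.
From dH/dt = 0: 0.00828·132 - 0.514 = 0.0147P*, so P* = 0.582/0.0147 = 39.6.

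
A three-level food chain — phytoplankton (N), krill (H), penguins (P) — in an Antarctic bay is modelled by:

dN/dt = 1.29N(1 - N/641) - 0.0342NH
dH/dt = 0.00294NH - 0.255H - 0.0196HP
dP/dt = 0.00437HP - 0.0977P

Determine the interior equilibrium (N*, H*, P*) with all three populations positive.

From dP/dt = 0: 0.00437H* = 0.0977, so H* = 22.4.
From dN/dt = 0: 1.29(1 - N*/641) = 0.0342·22.4, giving N* = 641·(1 - 0.593) = 261.
From dH/dt = 0: 0.00294·261 - 0.255 = 0.0196P*, so P* = 0.513/0.0196 = 26.1.

N* ≈ 261, H* ≈ 22.4, P* ≈ 26.1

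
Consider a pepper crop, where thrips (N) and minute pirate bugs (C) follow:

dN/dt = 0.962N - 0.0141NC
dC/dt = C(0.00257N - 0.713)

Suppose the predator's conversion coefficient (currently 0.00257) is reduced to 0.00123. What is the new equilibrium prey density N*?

N* ≈ 580

At the interior fixed point, setting dC/dt = 0 with C > 0 fixes N* = (predator death rate)/(NC coefficient) — independent of the other coefficients.
With the change, N* = 0.713/0.00123 = 580; it rises from 277.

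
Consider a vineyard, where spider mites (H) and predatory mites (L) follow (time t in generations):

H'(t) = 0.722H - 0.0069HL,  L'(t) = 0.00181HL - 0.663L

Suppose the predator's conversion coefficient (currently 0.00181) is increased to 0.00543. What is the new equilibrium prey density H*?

At the interior fixed point, setting dL/dt = 0 with L > 0 fixes H* = (predator death rate)/(HL coefficient) — independent of the other coefficients.
With the change, H* = 0.663/0.00543 = 122; it falls from 366.

H* ≈ 122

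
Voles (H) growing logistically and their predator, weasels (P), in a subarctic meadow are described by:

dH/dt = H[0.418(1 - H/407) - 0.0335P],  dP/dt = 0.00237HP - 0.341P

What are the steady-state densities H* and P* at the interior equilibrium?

From dP/dt = 0 with P > 0: 0.00237H* = 0.341, so H* = 144.
Substitute into dH/dt = 0: 0.418(1 - 144/407) = 0.0335P*.
The bracket is 0.646, giving P* = 0.27/0.0335 = 8.07.

H* ≈ 144, P* ≈ 8.07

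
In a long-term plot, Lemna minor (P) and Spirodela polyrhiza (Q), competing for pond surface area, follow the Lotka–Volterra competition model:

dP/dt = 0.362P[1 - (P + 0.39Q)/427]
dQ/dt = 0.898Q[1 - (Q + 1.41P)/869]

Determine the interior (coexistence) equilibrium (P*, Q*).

P* ≈ 196, Q* ≈ 593

Setting both brackets to zero gives the nullclines P + 0.39Q = 427 and 1.41P + Q = 869.
Substituting Q = 869 - 1.41P into the first: P(1 - 0.39·1.41) = 427 - 0.39·869.
So P* = 88.1/0.45 = 196, and then Q* = 869 - 1.41·196 = 593.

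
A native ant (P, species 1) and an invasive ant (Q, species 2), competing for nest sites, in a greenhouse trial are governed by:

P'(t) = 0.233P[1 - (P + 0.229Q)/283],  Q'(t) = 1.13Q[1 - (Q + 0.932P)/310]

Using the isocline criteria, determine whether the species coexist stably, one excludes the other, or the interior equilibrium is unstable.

Compare the nullcline intercepts: K1/α12 = 283/0.229 = 1240 > K2 = 310; K2/α21 = 310/0.932 = 333 > K1 = 283.
Since both inequalities hold, each species can invade when rare, so the interior equilibrium is stable.

stable coexistence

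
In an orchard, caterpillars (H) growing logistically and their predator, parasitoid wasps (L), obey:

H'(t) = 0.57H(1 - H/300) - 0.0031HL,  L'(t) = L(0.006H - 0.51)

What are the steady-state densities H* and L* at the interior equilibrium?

H* ≈ 85, L* ≈ 132

From dL/dt = 0 with L > 0: 0.006H* = 0.51, so H* = 85.
Substitute into dH/dt = 0: 0.57(1 - 85/300) = 0.0031L*.
The bracket is 0.717, giving L* = 0.408/0.0031 = 132.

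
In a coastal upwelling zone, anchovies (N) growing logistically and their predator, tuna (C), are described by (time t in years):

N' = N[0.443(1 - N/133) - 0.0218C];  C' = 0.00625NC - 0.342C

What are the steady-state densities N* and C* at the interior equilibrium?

N* ≈ 54.7, C* ≈ 12

From dC/dt = 0 with C > 0: 0.00625N* = 0.342, so N* = 54.7.
Substitute into dN/dt = 0: 0.443(1 - 54.7/133) = 0.0218C*.
The bracket is 0.589, giving C* = 0.261/0.0218 = 12.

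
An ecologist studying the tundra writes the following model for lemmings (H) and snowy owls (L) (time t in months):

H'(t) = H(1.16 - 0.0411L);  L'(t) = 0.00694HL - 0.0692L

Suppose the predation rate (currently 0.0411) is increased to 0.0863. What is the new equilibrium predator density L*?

L* ≈ 13.4

At the interior fixed point, setting dH/dt = 0 with H > 0 fixes L* = (prey growth rate)/(HL coefficient) — independent of the other coefficients.
With the change, L* = 1.16/0.0863 = 13.4; it falls from 28.2.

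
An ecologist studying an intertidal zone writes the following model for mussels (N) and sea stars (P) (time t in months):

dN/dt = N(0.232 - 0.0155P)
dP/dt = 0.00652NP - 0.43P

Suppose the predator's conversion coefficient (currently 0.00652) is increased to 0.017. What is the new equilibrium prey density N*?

N* ≈ 25.3

At the interior fixed point, setting dP/dt = 0 with P > 0 fixes N* = (predator death rate)/(NP coefficient) — independent of the other coefficients.
With the change, N* = 0.43/0.017 = 25.3; it falls from 66.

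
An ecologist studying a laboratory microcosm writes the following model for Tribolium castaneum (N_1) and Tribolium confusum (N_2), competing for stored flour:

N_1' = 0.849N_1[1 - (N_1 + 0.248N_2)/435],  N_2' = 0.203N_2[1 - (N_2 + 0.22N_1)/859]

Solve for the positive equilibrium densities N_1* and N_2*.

N_1* ≈ 235, N_2* ≈ 807

Setting both brackets to zero gives the nullclines N_1 + 0.248N_2 = 435 and 0.22N_1 + N_2 = 859.
Substituting N_2 = 859 - 0.22N_1 into the first: N_1(1 - 0.248·0.22) = 435 - 0.248·859.
So N_1* = 222/0.945 = 235, and then N_2* = 859 - 0.22·235 = 807.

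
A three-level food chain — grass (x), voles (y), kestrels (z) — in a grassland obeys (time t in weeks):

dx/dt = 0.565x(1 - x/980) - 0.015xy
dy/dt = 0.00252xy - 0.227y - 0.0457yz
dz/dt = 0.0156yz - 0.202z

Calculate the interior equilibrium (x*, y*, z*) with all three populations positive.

From dz/dt = 0: 0.0156y* = 0.202, so y* = 12.9.
From dx/dt = 0: 0.565(1 - x*/980) = 0.015·12.9, giving x* = 980·(1 - 0.344) = 643.
From dy/dt = 0: 0.00252·643 - 0.227 = 0.0457z*, so z* = 1.39/0.0457 = 30.5.

x* ≈ 643, y* ≈ 12.9, z* ≈ 30.5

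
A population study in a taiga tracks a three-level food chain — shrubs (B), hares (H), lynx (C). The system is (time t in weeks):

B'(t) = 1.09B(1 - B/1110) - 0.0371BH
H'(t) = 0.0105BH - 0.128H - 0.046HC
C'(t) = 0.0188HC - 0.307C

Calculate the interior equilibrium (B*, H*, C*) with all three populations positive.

From dC/dt = 0: 0.0188H* = 0.307, so H* = 16.3.
From dB/dt = 0: 1.09(1 - B*/1110) = 0.0371·16.3, giving B* = 1110·(1 - 0.556) = 493.
From dH/dt = 0: 0.0105·493 - 0.128 = 0.046C*, so C* = 5.05/0.046 = 110.

B* ≈ 493, H* ≈ 16.3, C* ≈ 110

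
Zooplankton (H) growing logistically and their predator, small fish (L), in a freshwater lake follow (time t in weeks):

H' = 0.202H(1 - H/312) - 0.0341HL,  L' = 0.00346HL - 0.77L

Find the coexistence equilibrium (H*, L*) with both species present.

H* ≈ 223, L* ≈ 1.7

From dL/dt = 0 with L > 0: 0.00346H* = 0.77, so H* = 223.
Substitute into dH/dt = 0: 0.202(1 - 223/312) = 0.0341L*.
The bracket is 0.287, giving L* = 0.0579/0.0341 = 1.7.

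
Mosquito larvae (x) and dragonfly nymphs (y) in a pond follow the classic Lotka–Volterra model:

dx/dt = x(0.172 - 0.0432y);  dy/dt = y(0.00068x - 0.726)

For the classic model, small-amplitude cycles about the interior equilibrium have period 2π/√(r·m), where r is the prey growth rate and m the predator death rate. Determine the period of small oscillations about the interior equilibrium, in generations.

Here r = 0.172 and m = 0.726, so r·m = 0.125.
ω = √0.125 = 0.353 per generation, hence T = 2π/ω ≈ 17.8 generations.

T ≈ 17.8 generations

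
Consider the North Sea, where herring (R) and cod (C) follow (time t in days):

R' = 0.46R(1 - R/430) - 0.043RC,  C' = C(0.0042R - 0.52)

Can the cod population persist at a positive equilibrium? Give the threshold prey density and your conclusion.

Threshold R = 124; K > 124, so yes, the predator persists.

The predator equation gives dC/dt > 0 only when R > 0.52/0.0042 = 124.
Without the predator, R → K = 430. Since 430 > 124, the predator can invade and persist.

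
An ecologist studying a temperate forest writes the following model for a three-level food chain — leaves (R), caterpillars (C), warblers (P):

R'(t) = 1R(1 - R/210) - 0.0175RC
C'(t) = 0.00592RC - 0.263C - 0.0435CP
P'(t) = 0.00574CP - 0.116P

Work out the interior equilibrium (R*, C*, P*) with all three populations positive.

R* ≈ 136, C* ≈ 20.2, P* ≈ 12.4

From dP/dt = 0: 0.00574C* = 0.116, so C* = 20.2.
From dR/dt = 0: 1(1 - R*/210) = 0.0175·20.2, giving R* = 210·(1 - 0.354) = 136.
From dC/dt = 0: 0.00592·136 - 0.263 = 0.0435P*, so P* = 0.541/0.0435 = 12.4.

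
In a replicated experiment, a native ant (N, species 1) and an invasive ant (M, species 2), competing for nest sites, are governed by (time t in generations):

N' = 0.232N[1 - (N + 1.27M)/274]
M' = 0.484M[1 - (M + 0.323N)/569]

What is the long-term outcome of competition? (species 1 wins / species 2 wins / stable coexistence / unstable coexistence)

species 2 excludes species 1

Compare the nullcline intercepts: K1/α12 = 274/1.27 = 216 < K2 = 569; K2/α21 = 569/0.323 = 1760 > K1 = 274.
Since the inequalities point opposite ways, species 2 can invade but species 1 cannot.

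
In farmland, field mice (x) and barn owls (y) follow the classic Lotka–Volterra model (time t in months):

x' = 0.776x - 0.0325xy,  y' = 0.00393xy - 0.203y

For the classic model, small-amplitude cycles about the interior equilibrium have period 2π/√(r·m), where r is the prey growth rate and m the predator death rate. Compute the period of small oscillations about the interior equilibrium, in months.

T ≈ 15.8 months

Here r = 0.776 and m = 0.203, so r·m = 0.158.
ω = √0.158 = 0.397 per month, hence T = 2π/ω ≈ 15.8 months.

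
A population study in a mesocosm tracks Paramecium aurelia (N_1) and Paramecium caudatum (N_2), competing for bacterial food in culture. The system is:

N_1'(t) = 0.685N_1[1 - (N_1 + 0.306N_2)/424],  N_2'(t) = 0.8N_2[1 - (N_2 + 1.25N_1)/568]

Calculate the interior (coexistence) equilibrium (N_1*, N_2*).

N_1* ≈ 405, N_2* ≈ 61.5

Setting both brackets to zero gives the nullclines N_1 + 0.306N_2 = 424 and 1.25N_1 + N_2 = 568.
Substituting N_2 = 568 - 1.25N_1 into the first: N_1(1 - 0.306·1.25) = 424 - 0.306·568.
So N_1* = 250/0.617 = 405, and then N_2* = 568 - 1.25·405 = 61.5.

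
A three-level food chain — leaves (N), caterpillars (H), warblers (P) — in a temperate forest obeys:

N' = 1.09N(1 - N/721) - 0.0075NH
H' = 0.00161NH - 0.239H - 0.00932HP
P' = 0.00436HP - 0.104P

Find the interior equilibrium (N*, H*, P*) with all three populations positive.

From dP/dt = 0: 0.00436H* = 0.104, so H* = 23.9.
From dN/dt = 0: 1.09(1 - N*/721) = 0.0075·23.9, giving N* = 721·(1 - 0.164) = 603.
From dH/dt = 0: 0.00161·603 - 0.239 = 0.00932P*, so P* = 0.731/0.00932 = 78.5.

N* ≈ 603, H* ≈ 23.9, P* ≈ 78.5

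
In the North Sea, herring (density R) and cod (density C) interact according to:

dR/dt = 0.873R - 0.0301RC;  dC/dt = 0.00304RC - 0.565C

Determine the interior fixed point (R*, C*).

Set dC/dt = 0 with C > 0: 0.00304R - 0.565 = 0, so R* = 0.565/0.00304 = 186.
Set dR/dt = 0 with R > 0: 0.873 - 0.0301C = 0, so C* = 0.873/0.0301 = 29.

R* ≈ 186, C* ≈ 29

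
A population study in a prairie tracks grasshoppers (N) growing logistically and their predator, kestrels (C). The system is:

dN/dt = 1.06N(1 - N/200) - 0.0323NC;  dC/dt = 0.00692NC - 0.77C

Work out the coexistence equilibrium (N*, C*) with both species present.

N* ≈ 111, C* ≈ 14.6

From dC/dt = 0 with C > 0: 0.00692N* = 0.77, so N* = 111.
Substitute into dN/dt = 0: 1.06(1 - 111/200) = 0.0323C*.
The bracket is 0.444, giving C* = 0.47/0.0323 = 14.6.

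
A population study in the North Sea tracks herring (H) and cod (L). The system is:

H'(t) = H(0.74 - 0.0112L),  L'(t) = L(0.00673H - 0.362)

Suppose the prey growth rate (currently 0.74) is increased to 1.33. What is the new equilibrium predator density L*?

L* ≈ 119

At the interior fixed point, setting dH/dt = 0 with H > 0 fixes L* = (prey growth rate)/(HL coefficient) — independent of the other coefficients.
With the change, L* = 1.33/0.0112 = 119; it rises from 66.1.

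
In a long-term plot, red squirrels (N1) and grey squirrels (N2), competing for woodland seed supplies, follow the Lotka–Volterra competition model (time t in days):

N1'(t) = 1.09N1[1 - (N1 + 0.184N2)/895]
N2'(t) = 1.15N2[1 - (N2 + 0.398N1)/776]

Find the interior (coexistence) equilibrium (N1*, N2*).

N1* ≈ 812, N2* ≈ 453

Setting both brackets to zero gives the nullclines N1 + 0.184N2 = 895 and 0.398N1 + N2 = 776.
Substituting N2 = 776 - 0.398N1 into the first: N1(1 - 0.184·0.398) = 895 - 0.184·776.
So N1* = 752/0.927 = 812, and then N2* = 776 - 0.398·812 = 453.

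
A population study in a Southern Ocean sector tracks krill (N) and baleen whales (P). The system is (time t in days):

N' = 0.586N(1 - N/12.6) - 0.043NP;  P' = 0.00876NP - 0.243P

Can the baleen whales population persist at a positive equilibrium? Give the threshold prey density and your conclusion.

Threshold N = 27.7; K < 27.7, so no, the predator goes extinct.

The predator equation gives dP/dt > 0 only when N > 0.243/0.00876 = 27.7.
Without the predator, N → K = 12.6. Since 12.6 < 27.7, the predator cannot invade.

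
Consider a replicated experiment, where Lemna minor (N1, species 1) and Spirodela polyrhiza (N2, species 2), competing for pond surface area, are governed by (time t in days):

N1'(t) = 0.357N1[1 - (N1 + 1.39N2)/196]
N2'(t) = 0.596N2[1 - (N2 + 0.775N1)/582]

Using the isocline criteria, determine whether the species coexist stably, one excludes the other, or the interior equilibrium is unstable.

species 2 excludes species 1

Compare the nullcline intercepts: K1/α12 = 196/1.39 = 141 < K2 = 582; K2/α21 = 582/0.775 = 751 > K1 = 196.
Since the inequalities point opposite ways, species 2 can invade but species 1 cannot.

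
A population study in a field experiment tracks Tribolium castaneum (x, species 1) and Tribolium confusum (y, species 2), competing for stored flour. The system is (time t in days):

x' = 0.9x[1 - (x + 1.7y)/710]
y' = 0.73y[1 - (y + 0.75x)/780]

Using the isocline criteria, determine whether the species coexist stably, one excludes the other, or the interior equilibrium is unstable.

Compare the nullcline intercepts: K1/α12 = 710/1.7 = 418 < K2 = 780; K2/α21 = 780/0.75 = 1040 > K1 = 710.
Since the inequalities point opposite ways, species 2 can invade but species 1 cannot.

species 2 excludes species 1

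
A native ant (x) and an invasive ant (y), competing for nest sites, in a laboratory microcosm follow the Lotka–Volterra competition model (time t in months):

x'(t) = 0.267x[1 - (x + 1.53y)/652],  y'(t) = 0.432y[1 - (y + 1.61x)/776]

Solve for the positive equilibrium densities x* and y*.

x* ≈ 366, y* ≈ 187

Setting both brackets to zero gives the nullclines x + 1.53y = 652 and 1.61x + y = 776.
Substituting y = 776 - 1.61x into the first: x(1 - 1.53·1.61) = 652 - 1.53·776.
So x* = -535/-1.46 = 366, and then y* = 776 - 1.61·366 = 187.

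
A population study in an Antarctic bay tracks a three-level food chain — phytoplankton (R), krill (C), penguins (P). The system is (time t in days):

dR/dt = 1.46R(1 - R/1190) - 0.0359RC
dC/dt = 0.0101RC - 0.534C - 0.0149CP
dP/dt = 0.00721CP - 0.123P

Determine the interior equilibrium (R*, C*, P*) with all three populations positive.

R* ≈ 691, C* ≈ 17.1, P* ≈ 432

From dP/dt = 0: 0.00721C* = 0.123, so C* = 17.1.
From dR/dt = 0: 1.46(1 - R*/1190) = 0.0359·17.1, giving R* = 1190·(1 - 0.419) = 691.
From dC/dt = 0: 0.0101·691 - 0.534 = 0.0149P*, so P* = 6.44/0.0149 = 432.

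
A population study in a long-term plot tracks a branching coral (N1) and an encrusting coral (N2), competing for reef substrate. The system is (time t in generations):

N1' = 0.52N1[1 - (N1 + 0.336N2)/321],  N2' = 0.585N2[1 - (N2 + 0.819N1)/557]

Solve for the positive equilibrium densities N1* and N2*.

Setting both brackets to zero gives the nullclines N1 + 0.336N2 = 321 and 0.819N1 + N2 = 557.
Substituting N2 = 557 - 0.819N1 into the first: N1(1 - 0.336·0.819) = 321 - 0.336·557.
So N1* = 134/0.725 = 185, and then N2* = 557 - 0.819·185 = 406.

N1* ≈ 185, N2* ≈ 406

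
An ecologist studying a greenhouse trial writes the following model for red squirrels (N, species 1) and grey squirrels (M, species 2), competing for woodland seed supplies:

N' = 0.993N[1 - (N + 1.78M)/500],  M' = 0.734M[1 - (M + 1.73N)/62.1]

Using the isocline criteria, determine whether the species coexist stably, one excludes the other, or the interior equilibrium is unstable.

species 1 excludes species 2

Compare the nullcline intercepts: K1/α12 = 500/1.78 = 281 > K2 = 62.1; K2/α21 = 62.1/1.73 = 35.9 < K1 = 500.
Since the inequalities point opposite ways, species 1 can invade but species 2 cannot.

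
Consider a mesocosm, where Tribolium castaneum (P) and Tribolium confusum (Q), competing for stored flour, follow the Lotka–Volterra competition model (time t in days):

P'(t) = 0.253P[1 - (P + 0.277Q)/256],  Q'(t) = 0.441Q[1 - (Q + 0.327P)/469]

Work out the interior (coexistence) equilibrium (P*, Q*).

Setting both brackets to zero gives the nullclines P + 0.277Q = 256 and 0.327P + Q = 469.
Substituting Q = 469 - 0.327P into the first: P(1 - 0.277·0.327) = 256 - 0.277·469.
So P* = 126/0.909 = 139, and then Q* = 469 - 0.327·139 = 424.

P* ≈ 139, Q* ≈ 424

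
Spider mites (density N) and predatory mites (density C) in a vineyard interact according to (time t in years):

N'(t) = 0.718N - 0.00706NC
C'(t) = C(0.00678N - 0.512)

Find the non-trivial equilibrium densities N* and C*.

Set dC/dt = 0 with C > 0: 0.00678N - 0.512 = 0, so N* = 0.512/0.00678 = 75.5.
Set dN/dt = 0 with N > 0: 0.718 - 0.00706C = 0, so C* = 0.718/0.00706 = 102.

N* ≈ 75.5, C* ≈ 102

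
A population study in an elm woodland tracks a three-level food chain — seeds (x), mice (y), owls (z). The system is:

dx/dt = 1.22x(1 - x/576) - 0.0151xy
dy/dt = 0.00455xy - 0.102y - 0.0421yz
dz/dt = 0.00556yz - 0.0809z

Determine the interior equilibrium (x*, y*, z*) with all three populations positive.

From dz/dt = 0: 0.00556y* = 0.0809, so y* = 14.6.
From dx/dt = 0: 1.22(1 - x*/576) = 0.0151·14.6, giving x* = 576·(1 - 0.18) = 472.
From dy/dt = 0: 0.00455·472 - 0.102 = 0.0421z*, so z* = 2.05/0.0421 = 48.6.

x* ≈ 472, y* ≈ 14.6, z* ≈ 48.6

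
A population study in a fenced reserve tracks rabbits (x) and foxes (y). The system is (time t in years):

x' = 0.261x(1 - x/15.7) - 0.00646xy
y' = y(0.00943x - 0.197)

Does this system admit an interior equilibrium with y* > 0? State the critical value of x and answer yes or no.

Threshold x = 20.9; K < 20.9, so no, the predator goes extinct.

The predator equation gives dy/dt > 0 only when x > 0.197/0.00943 = 20.9.
Without the predator, x → K = 15.7. Since 15.7 < 20.9, the predator cannot invade.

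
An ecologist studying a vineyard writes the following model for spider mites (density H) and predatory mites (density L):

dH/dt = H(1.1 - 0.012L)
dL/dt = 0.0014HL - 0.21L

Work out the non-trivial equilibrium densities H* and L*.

Set dL/dt = 0 with L > 0: 0.0014H - 0.21 = 0, so H* = 0.21/0.0014 = 150.
Set dH/dt = 0 with H > 0: 1.1 - 0.012L = 0, so L* = 1.1/0.012 = 91.7.

H* ≈ 150, L* ≈ 91.7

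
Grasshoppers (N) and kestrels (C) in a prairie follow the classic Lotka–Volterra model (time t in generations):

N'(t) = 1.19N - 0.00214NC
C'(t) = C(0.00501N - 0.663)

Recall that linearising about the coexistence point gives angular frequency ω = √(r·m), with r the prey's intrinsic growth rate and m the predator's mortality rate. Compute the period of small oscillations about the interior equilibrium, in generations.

T ≈ 7.07 generations

Here r = 1.19 and m = 0.663, so r·m = 0.789.
ω = √0.789 = 0.888 per generation, hence T = 2π/ω ≈ 7.07 generations.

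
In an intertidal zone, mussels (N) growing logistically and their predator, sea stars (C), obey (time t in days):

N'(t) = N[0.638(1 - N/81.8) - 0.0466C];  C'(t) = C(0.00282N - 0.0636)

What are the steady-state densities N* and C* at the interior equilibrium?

From dC/dt = 0 with C > 0: 0.00282N* = 0.0636, so N* = 22.6.
Substitute into dN/dt = 0: 0.638(1 - 22.6/81.8) = 0.0466C*.
The bracket is 0.724, giving C* = 0.462/0.0466 = 9.92.

N* ≈ 22.6, C* ≈ 9.92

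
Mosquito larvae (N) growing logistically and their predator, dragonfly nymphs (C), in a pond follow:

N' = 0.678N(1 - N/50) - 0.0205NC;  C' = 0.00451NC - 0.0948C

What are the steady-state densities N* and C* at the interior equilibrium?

N* ≈ 21, C* ≈ 19.2

From dC/dt = 0 with C > 0: 0.00451N* = 0.0948, so N* = 21.
Substitute into dN/dt = 0: 0.678(1 - 21/50) = 0.0205C*.
The bracket is 0.58, giving C* = 0.393/0.0205 = 19.2.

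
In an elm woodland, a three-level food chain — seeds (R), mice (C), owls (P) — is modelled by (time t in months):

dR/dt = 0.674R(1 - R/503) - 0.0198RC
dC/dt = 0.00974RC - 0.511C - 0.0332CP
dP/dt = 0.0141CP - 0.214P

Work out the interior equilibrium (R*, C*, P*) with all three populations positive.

From dP/dt = 0: 0.0141C* = 0.214, so C* = 15.2.
From dR/dt = 0: 0.674(1 - R*/503) = 0.0198·15.2, giving R* = 503·(1 - 0.446) = 279.
From dC/dt = 0: 0.00974·279 - 0.511 = 0.0332P*, so P* = 2.2/0.0332 = 66.4.

R* ≈ 279, C* ≈ 15.2, P* ≈ 66.4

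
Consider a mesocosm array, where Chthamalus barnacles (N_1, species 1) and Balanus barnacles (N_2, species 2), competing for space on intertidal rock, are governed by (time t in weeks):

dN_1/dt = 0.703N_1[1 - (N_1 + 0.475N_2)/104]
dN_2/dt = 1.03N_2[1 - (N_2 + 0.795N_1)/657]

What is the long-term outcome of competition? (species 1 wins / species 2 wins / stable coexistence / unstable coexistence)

species 2 excludes species 1

Compare the nullcline intercepts: K1/α12 = 104/0.475 = 219 < K2 = 657; K2/α21 = 657/0.795 = 826 > K1 = 104.
Since the inequalities point opposite ways, species 2 can invade but species 1 cannot.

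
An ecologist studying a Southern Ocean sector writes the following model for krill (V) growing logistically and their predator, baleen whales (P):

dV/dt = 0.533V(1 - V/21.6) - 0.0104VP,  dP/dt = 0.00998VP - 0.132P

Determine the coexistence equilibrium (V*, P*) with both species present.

From dP/dt = 0 with P > 0: 0.00998V* = 0.132, so V* = 13.2.
Substitute into dV/dt = 0: 0.533(1 - 13.2/21.6) = 0.0104P*.
The bracket is 0.388, giving P* = 0.207/0.0104 = 19.9.

V* ≈ 13.2, P* ≈ 19.9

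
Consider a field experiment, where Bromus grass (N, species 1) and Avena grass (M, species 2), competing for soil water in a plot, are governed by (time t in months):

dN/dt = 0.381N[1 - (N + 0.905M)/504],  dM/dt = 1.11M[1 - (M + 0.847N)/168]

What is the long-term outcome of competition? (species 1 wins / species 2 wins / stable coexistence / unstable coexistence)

Compare the nullcline intercepts: K1/α12 = 504/0.905 = 557 > K2 = 168; K2/α21 = 168/0.847 = 198 < K1 = 504.
Since the inequalities point opposite ways, species 1 can invade but species 2 cannot.

species 1 excludes species 2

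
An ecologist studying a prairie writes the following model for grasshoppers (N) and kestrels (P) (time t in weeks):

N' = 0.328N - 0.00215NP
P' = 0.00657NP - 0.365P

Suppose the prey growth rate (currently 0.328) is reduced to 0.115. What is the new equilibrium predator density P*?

P* ≈ 53.5

At the interior fixed point, setting dN/dt = 0 with N > 0 fixes P* = (prey growth rate)/(NP coefficient) — independent of the other coefficients.
With the change, P* = 0.115/0.00215 = 53.5; it falls from 153.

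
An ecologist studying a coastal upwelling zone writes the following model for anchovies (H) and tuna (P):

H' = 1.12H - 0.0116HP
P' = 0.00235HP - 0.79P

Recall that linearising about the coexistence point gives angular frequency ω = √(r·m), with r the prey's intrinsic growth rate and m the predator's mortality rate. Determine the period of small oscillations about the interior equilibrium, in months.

Here r = 1.12 and m = 0.79, so r·m = 0.885.
ω = √0.885 = 0.941 per month, hence T = 2π/ω ≈ 6.68 months.

T ≈ 6.68 months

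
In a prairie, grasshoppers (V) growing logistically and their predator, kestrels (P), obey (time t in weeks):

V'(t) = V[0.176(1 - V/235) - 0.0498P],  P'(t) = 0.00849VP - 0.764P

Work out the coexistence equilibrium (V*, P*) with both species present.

From dP/dt = 0 with P > 0: 0.00849V* = 0.764, so V* = 90.
Substitute into dV/dt = 0: 0.176(1 - 90/235) = 0.0498P*.
The bracket is 0.617, giving P* = 0.109/0.0498 = 2.18.

V* ≈ 90, P* ≈ 2.18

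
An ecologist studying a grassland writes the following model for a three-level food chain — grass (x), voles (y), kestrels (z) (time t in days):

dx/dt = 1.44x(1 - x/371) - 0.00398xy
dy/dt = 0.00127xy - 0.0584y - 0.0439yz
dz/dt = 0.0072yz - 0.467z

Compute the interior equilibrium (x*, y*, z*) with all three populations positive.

x* ≈ 304, y* ≈ 64.9, z* ≈ 7.48

From dz/dt = 0: 0.0072y* = 0.467, so y* = 64.9.
From dx/dt = 0: 1.44(1 - x*/371) = 0.00398·64.9, giving x* = 371·(1 - 0.179) = 304.
From dy/dt = 0: 0.00127·304 - 0.0584 = 0.0439z*, so z* = 0.328/0.0439 = 7.48.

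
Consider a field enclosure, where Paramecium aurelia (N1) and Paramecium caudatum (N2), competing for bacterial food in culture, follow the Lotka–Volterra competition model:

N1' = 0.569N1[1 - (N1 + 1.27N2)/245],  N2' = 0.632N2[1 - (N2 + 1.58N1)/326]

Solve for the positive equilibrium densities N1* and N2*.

Setting both brackets to zero gives the nullclines N1 + 1.27N2 = 245 and 1.58N1 + N2 = 326.
Substituting N2 = 326 - 1.58N1 into the first: N1(1 - 1.27·1.58) = 245 - 1.27·326.
So N1* = -169/-1.01 = 168, and then N2* = 326 - 1.58·168 = 60.7.

N1* ≈ 168, N2* ≈ 60.7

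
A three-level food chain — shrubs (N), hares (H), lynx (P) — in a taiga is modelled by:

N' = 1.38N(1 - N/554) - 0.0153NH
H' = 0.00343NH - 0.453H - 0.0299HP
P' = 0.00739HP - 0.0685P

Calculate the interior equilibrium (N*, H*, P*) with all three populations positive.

From dP/dt = 0: 0.00739H* = 0.0685, so H* = 9.27.
From dN/dt = 0: 1.38(1 - N*/554) = 0.0153·9.27, giving N* = 554·(1 - 0.103) = 497.
From dH/dt = 0: 0.00343·497 - 0.453 = 0.0299P*, so P* = 1.25/0.0299 = 41.9.

N* ≈ 497, H* ≈ 9.27, P* ≈ 41.9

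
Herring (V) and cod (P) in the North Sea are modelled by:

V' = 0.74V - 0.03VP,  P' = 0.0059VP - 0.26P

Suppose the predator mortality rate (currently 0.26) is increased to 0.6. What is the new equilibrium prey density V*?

V* ≈ 102

At the interior fixed point, setting dP/dt = 0 with P > 0 fixes V* = (predator death rate)/(VP coefficient) — independent of the other coefficients.
With the change, V* = 0.6/0.0059 = 102; it rises from 44.1.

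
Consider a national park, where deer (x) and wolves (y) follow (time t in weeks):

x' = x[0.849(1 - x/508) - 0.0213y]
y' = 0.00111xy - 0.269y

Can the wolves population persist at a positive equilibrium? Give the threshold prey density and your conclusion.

Threshold x = 242; K > 242, so yes, the predator persists.

The predator equation gives dy/dt > 0 only when x > 0.269/0.00111 = 242.
Without the predator, x → K = 508. Since 508 > 242, the predator can invade and persist.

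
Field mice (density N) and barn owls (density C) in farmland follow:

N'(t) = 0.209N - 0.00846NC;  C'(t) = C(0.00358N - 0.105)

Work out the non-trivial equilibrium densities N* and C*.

N* ≈ 29.3, C* ≈ 24.7

Set dC/dt = 0 with C > 0: 0.00358N - 0.105 = 0, so N* = 0.105/0.00358 = 29.3.
Set dN/dt = 0 with N > 0: 0.209 - 0.00846C = 0, so C* = 0.209/0.00846 = 24.7.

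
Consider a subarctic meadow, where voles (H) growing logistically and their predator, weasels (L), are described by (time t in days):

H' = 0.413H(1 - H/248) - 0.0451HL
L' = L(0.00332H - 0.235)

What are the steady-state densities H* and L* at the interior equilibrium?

H* ≈ 70.8, L* ≈ 6.54

From dL/dt = 0 with L > 0: 0.00332H* = 0.235, so H* = 70.8.
Substitute into dH/dt = 0: 0.413(1 - 70.8/248) = 0.0451L*.
The bracket is 0.715, giving L* = 0.295/0.0451 = 6.54.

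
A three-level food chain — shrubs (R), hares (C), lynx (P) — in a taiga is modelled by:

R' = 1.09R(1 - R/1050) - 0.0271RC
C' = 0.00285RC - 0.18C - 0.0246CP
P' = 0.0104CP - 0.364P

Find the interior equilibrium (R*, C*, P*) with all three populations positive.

R* ≈ 136, C* ≈ 35, P* ≈ 8.47

From dP/dt = 0: 0.0104C* = 0.364, so C* = 35.
From dR/dt = 0: 1.09(1 - R*/1050) = 0.0271·35, giving R* = 1050·(1 - 0.87) = 136.
From dC/dt = 0: 0.00285·136 - 0.18 = 0.0246P*, so P* = 0.208/0.0246 = 8.47.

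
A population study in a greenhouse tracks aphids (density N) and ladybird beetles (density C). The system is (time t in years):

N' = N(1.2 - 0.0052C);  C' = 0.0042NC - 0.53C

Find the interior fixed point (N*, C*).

N* ≈ 126, C* ≈ 231

Set dC/dt = 0 with C > 0: 0.0042N - 0.53 = 0, so N* = 0.53/0.0042 = 126.
Set dN/dt = 0 with N > 0: 1.2 - 0.0052C = 0, so C* = 1.2/0.0052 = 231.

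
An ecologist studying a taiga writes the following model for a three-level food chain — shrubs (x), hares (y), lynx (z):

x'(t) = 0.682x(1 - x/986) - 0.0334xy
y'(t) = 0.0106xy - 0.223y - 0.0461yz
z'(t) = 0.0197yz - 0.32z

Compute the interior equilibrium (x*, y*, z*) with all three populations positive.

From dz/dt = 0: 0.0197y* = 0.32, so y* = 16.2.
From dx/dt = 0: 0.682(1 - x*/986) = 0.0334·16.2, giving x* = 986·(1 - 0.796) = 202.
From dy/dt = 0: 0.0106·202 - 0.223 = 0.0461z*, so z* = 1.91/0.0461 = 41.5.

x* ≈ 202, y* ≈ 16.2, z* ≈ 41.5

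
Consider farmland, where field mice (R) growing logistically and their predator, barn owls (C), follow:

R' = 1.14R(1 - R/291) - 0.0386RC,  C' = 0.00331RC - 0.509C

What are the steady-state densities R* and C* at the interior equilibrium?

R* ≈ 154, C* ≈ 13.9

From dC/dt = 0 with C > 0: 0.00331R* = 0.509, so R* = 154.
Substitute into dR/dt = 0: 1.14(1 - 154/291) = 0.0386C*.
The bracket is 0.472, giving C* = 0.538/0.0386 = 13.9.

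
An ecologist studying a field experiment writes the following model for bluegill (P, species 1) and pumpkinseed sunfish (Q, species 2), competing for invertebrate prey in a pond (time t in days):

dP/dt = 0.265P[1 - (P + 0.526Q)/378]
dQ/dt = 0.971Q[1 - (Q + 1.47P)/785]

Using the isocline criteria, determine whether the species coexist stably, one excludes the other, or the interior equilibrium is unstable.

Compare the nullcline intercepts: K1/α12 = 378/0.526 = 719 < K2 = 785; K2/α21 = 785/1.47 = 534 > K1 = 378.
Since the inequalities point opposite ways, species 2 can invade but species 1 cannot.

species 2 excludes species 1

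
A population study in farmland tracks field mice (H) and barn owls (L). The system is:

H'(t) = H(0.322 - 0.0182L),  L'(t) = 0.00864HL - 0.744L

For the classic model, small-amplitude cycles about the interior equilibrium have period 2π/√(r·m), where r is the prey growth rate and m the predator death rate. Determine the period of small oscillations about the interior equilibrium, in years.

Here r = 0.322 and m = 0.744, so r·m = 0.24.
ω = √0.24 = 0.489 per year, hence T = 2π/ω ≈ 12.8 years.

T ≈ 12.8 years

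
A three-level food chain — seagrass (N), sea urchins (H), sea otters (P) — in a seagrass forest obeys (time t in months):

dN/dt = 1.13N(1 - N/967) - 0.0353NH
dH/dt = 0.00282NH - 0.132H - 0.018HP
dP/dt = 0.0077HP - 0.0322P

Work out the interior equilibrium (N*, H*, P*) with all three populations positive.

N* ≈ 841, H* ≈ 4.18, P* ≈ 124

From dP/dt = 0: 0.0077H* = 0.0322, so H* = 4.18.
From dN/dt = 0: 1.13(1 - N*/967) = 0.0353·4.18, giving N* = 967·(1 - 0.131) = 841.
From dH/dt = 0: 0.00282·841 - 0.132 = 0.018P*, so P* = 2.24/0.018 = 124.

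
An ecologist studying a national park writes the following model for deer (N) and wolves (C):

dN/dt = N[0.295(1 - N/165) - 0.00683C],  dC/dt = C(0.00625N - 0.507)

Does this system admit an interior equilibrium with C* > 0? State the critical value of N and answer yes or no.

Threshold N = 81.1; K > 81.1, so yes, the predator persists.

The predator equation gives dC/dt > 0 only when N > 0.507/0.00625 = 81.1.
Without the predator, N → K = 165. Since 165 > 81.1, the predator can invade and persist.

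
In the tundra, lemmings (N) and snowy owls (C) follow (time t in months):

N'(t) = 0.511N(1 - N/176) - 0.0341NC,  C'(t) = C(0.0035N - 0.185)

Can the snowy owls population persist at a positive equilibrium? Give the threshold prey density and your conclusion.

The predator equation gives dC/dt > 0 only when N > 0.185/0.0035 = 52.9.
Without the predator, N → K = 176. Since 176 > 52.9, the predator can invade and persist.

Threshold N = 52.9; K > 52.9, so yes, the predator persists.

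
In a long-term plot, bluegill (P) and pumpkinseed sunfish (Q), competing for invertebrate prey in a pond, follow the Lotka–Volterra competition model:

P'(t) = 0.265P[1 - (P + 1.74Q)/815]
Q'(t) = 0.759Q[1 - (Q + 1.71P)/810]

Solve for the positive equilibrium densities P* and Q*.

Setting both brackets to zero gives the nullclines P + 1.74Q = 815 and 1.71P + Q = 810.
Substituting Q = 810 - 1.71P into the first: P(1 - 1.74·1.71) = 815 - 1.74·810.
So P* = -594/-1.98 = 301, and then Q* = 810 - 1.71·301 = 295.

P* ≈ 301, Q* ≈ 295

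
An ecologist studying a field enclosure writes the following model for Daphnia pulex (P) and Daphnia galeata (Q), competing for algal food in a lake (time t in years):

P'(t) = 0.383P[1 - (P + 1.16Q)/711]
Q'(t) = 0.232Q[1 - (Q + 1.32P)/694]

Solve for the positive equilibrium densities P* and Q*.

P* ≈ 177, Q* ≈ 460

Setting both brackets to zero gives the nullclines P + 1.16Q = 711 and 1.32P + Q = 694.
Substituting Q = 694 - 1.32P into the first: P(1 - 1.16·1.32) = 711 - 1.16·694.
So P* = -94/-0.531 = 177, and then Q* = 694 - 1.32·177 = 460.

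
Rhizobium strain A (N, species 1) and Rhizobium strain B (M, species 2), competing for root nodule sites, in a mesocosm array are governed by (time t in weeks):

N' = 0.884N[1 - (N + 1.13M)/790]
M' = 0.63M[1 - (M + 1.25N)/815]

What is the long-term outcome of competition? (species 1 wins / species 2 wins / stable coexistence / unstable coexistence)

Compare the nullcline intercepts: K1/α12 = 790/1.13 = 699 < K2 = 815; K2/α21 = 815/1.25 = 652 < K1 = 790.
Since both are reversed, neither can invade when rare; the interior point is a saddle.

unstable coexistence (outcome depends on initial conditions)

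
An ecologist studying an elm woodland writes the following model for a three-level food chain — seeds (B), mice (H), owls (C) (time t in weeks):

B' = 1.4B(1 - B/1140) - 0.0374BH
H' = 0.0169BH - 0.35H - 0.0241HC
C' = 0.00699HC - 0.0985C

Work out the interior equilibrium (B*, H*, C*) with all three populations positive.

B* ≈ 711, H* ≈ 14.1, C* ≈ 484

From dC/dt = 0: 0.00699H* = 0.0985, so H* = 14.1.
From dB/dt = 0: 1.4(1 - B*/1140) = 0.0374·14.1, giving B* = 1140·(1 - 0.376) = 711.
From dH/dt = 0: 0.0169·711 - 0.35 = 0.0241C*, so C* = 11.7/0.0241 = 484.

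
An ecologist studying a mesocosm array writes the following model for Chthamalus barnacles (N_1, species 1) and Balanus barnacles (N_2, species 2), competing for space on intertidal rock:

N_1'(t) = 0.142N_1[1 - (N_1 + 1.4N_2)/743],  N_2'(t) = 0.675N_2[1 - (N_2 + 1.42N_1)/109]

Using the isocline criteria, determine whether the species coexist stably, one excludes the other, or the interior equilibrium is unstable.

species 1 excludes species 2

Compare the nullcline intercepts: K1/α12 = 743/1.4 = 531 > K2 = 109; K2/α21 = 109/1.42 = 76.8 < K1 = 743.
Since the inequalities point opposite ways, species 1 can invade but species 2 cannot.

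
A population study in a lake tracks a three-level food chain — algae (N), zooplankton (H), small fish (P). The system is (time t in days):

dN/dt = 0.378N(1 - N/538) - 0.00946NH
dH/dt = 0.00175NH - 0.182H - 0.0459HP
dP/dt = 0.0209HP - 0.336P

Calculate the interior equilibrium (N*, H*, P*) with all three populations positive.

From dP/dt = 0: 0.0209H* = 0.336, so H* = 16.1.
From dN/dt = 0: 0.378(1 - N*/538) = 0.00946·16.1, giving N* = 538·(1 - 0.402) = 322.
From dH/dt = 0: 0.00175·322 - 0.182 = 0.0459P*, so P* = 0.381/0.0459 = 8.29.

N* ≈ 322, H* ≈ 16.1, P* ≈ 8.29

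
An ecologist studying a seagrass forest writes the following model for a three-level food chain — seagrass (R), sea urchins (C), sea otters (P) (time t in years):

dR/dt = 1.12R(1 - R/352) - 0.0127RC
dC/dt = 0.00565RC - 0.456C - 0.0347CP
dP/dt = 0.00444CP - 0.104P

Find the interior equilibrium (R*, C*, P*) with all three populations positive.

From dP/dt = 0: 0.00444C* = 0.104, so C* = 23.4.
From dR/dt = 0: 1.12(1 - R*/352) = 0.0127·23.4, giving R* = 352·(1 - 0.266) = 259.
From dC/dt = 0: 0.00565·259 - 0.456 = 0.0347P*, so P* = 1/0.0347 = 28.9.

R* ≈ 259, C* ≈ 23.4, P* ≈ 28.9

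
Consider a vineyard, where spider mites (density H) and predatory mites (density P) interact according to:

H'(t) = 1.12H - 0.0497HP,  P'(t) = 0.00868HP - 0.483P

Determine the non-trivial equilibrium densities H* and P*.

H* ≈ 55.6, P* ≈ 22.5

Set dP/dt = 0 with P > 0: 0.00868H - 0.483 = 0, so H* = 0.483/0.00868 = 55.6.
Set dH/dt = 0 with H > 0: 1.12 - 0.0497P = 0, so P* = 1.12/0.0497 = 22.5.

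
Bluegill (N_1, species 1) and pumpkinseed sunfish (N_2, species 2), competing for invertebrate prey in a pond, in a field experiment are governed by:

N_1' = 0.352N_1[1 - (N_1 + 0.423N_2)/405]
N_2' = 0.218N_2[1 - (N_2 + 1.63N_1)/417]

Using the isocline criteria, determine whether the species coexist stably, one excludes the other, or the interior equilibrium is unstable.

Compare the nullcline intercepts: K1/α12 = 405/0.423 = 957 > K2 = 417; K2/α21 = 417/1.63 = 256 < K1 = 405.
Since the inequalities point opposite ways, species 1 can invade but species 2 cannot.

species 1 excludes species 2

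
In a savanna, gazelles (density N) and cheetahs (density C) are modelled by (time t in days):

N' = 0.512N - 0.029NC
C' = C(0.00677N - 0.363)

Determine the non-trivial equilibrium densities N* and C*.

Set dC/dt = 0 with C > 0: 0.00677N - 0.363 = 0, so N* = 0.363/0.00677 = 53.6.
Set dN/dt = 0 with N > 0: 0.512 - 0.029C = 0, so C* = 0.512/0.029 = 17.7.

N* ≈ 53.6, C* ≈ 17.7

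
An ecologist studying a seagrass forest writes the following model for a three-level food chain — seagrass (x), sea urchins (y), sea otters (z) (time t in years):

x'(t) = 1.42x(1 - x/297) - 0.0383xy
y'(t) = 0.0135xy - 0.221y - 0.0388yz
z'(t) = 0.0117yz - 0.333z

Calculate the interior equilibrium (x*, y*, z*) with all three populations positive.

x* ≈ 69, y* ≈ 28.5, z* ≈ 18.3

From dz/dt = 0: 0.0117y* = 0.333, so y* = 28.5.
From dx/dt = 0: 1.42(1 - x*/297) = 0.0383·28.5, giving x* = 297·(1 - 0.768) = 69.
From dy/dt = 0: 0.0135·69 - 0.221 = 0.0388z*, so z* = 0.711/0.0388 = 18.3.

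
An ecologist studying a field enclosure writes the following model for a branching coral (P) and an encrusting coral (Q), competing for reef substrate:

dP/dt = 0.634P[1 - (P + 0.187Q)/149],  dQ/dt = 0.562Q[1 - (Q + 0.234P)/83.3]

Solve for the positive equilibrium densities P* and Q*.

P* ≈ 140, Q* ≈ 50.7

Setting both brackets to zero gives the nullclines P + 0.187Q = 149 and 0.234P + Q = 83.3.
Substituting Q = 83.3 - 0.234P into the first: P(1 - 0.187·0.234) = 149 - 0.187·83.3.
So P* = 133/0.956 = 140, and then Q* = 83.3 - 0.234·140 = 50.7.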